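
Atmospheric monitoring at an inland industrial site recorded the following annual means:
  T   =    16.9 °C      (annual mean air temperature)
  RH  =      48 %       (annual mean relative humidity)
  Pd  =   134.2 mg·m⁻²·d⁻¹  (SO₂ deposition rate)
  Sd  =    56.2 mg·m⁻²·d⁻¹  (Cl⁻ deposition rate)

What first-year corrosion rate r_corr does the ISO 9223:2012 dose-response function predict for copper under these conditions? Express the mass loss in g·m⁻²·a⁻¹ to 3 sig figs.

copper: f(T) = -0.080·(T−10) [T>10 °C] = -0.5520
  Pd branch = 0.0053·Pd^0.26·e^(0.059·RH+f) = 0.1852 μm/a
  Cl⁻ term: 0.01025·56.2^0.27·exp(0.036·48+0.049·16.9) = 0.392
  sum: 0.1852 + 0.392 → r_corr = 0.5772 μm/a
Convert to mass loss: 0.5772 μm/a × 8.96 g/cm³ = 5.172 g·m⁻²·a⁻¹

r_corr = 5.17 g·m⁻²·a⁻¹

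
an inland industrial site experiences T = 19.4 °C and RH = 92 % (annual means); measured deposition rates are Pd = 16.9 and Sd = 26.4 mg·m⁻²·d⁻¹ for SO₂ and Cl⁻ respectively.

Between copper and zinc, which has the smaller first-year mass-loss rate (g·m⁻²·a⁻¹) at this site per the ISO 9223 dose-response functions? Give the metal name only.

zinc

copper: temperature factor f = -0.080·(9.4) = -0.7520
  sulphur-dioxide contribution → 1.187 μm/a
  chloride contribution → 1.761 μm/a
  total first-year rate 2.948 μm/a
  mass loss = 2.948 μm/a × 8.96 g/cm³ = 26.41 g·m⁻²·a⁻¹
zinc: T>10 °C ⇒ hinge -0.071·(19.4−10) = -0.6674
  sulphur-dioxide contribution → 1.581 μm/a
  chloride contribution → 1.228 μm/a
  ⇒ r_corr(zinc) = 2.809 μm/a
  mass loss = 2.809 μm/a × 7.14 g/cm³ = 20.06 g·m⁻²·a⁻¹
Ordering by g·m⁻²·a⁻¹: copper (26.4) > zinc (20.1)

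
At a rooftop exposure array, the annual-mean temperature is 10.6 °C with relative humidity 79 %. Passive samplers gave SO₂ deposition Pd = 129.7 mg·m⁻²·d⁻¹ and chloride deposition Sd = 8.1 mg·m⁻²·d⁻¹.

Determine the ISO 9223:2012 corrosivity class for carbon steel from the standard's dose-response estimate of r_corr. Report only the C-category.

carbon steel: T>10 °C ⇒ hinge -0.054·(10.6−10) = -0.0324
  sulphur-dioxide contribution → 104.4 μm/a
  chloride contribution → 7.73 μm/a
  total first-year rate 112.2 μm/a
ISO 9223 Table 2 (carbon steel): 80 < 112 ≤ 200 μm/a ⇒ C5

C5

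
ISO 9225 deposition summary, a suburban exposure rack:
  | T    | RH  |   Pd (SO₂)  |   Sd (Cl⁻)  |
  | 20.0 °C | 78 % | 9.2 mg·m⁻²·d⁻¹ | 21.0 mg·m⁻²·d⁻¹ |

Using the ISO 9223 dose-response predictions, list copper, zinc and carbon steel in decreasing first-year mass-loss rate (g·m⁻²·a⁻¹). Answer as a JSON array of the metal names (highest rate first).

["carbon steel", "copper", "zinc"]

copper: f(T) = -0.080·(T−10) [T>10 °C] = -0.8000
  sulphur-dioxide contribution → 0.4227 μm/a
  chloride contribution → 1.03 μm/a
  ⇒ r_corr(copper) = 1.453 μm/a
  mass loss = 1.453 μm/a × 8.96 g/cm³ = 13.02 g·m⁻²·a⁻¹
zinc: f(T) = -0.071·(T−10) [T>10 °C] = -0.7100
  sulphur-dioxide contribution → 0.6089 μm/a
  chloride contribution → 1.014 μm/a
  ⇒ r_corr(zinc) = 1.623 μm/a
  mass loss = 1.623 μm/a × 7.14 g/cm³ = 11.59 g·m⁻²·a⁻¹
carbon steel: f(T) = -0.054·(T−10) [T>10 °C] = -0.5400
  sulphur-dioxide contribution → 15.56 μm/a
  chloride contribution → 19.66 μm/a
  total first-year rate 35.23 μm/a
  mass loss = 35.23 μm/a × 7.85 g/cm³ = 276.5 g·m⁻²·a⁻¹
Ordering by g·m⁻²·a⁻¹: carbon steel (277) > copper (13) > zinc (11.6)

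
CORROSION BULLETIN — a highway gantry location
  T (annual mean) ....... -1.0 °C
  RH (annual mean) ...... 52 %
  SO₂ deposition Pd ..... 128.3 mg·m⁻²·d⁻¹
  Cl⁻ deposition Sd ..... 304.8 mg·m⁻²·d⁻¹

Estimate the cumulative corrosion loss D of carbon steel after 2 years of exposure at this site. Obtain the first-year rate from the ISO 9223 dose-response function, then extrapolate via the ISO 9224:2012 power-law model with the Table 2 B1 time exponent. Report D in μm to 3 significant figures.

carbon steel: f(T) = +0.150·(T−10) [T≤10 °C] = -1.6500
  sulphur-dioxide contribution → 12 μm/a
  chloride contribution → 18.9 μm/a
  total first-year rate 30.91 μm/a
Power-law: D(2) = r_corr · 2^0.523
  D(2) = 30.91 × 2^0.523 = 30.91 × 1.437 = 44.41 μm

D(2) = 44.4 μm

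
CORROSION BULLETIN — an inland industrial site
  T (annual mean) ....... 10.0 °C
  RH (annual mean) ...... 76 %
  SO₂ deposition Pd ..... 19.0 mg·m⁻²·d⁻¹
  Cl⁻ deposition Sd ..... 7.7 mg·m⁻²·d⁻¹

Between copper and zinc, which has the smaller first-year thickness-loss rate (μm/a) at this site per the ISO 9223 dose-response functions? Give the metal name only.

copper: f(T) = +0.126·(T−10) [T≤10 °C] = +0.0000
  sulphur-dioxide contribution → 1.01 μm/a
  chloride contribution → 0.4478 μm/a
  ⇒ r_corr(copper) = 1.457 μm/a
zinc: T≤10 °C ⇒ hinge +0.038·(10.0−10) = +0.0000
  sulphur-dioxide contribution → 1.554 μm/a
  chloride contribution → 0.2407 μm/a
  ⇒ r_corr(zinc) = 1.795 μm/a
Ordering by μm/a: zinc (1.8) > copper (1.46)

copper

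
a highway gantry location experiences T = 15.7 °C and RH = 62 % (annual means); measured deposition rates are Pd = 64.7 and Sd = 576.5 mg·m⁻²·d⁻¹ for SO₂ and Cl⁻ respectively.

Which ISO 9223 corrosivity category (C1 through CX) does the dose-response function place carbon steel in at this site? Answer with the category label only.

carbon steel: T>10 °C ⇒ hinge -0.054·(15.7−10) = -0.3078
  SO₂ term: 1.77·64.7^0.52·exp(0.02·62-0.3078) = 39.31
  Sd branch = 0.102·Sd^0.62·e^(0.033·RH+0.04·T) = 76.14 μm/a
  r_corr = 39.31 + 76.14 = 115.4 μm/a
Category bounds: 80…200 μm/a bracket r_corr ⇒ C5

C5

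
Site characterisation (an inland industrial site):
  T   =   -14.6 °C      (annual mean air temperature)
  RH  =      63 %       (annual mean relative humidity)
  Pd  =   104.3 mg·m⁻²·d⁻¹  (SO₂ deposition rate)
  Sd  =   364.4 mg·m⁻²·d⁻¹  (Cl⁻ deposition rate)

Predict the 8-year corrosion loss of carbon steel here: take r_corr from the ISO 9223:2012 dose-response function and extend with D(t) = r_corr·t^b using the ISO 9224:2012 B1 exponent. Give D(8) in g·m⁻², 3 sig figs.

carbon steel: T≤10 °C ⇒ hinge +0.150·(-14.6−10) = -3.6900
  Pd branch = 1.77·Pd^0.52·e^(0.02·RH+f) = 1.746 μm/a
  Sd branch = 0.102·Sd^0.62·e^(0.033·RH+0.04·T) = 17.62 μm/a
  sum: 1.746 + 17.62 → r_corr = 19.37 μm/a
Power-law: D(8) = r_corr · 8^0.523
  D(8) = 19.37 × 8^0.523 = 19.37 × 2.967 = 57.47 μm
  Mass loss = 57.47 μm × 7.85 g/cm³ = 451.1 g·m⁻²

D(8) = 451 g·m⁻²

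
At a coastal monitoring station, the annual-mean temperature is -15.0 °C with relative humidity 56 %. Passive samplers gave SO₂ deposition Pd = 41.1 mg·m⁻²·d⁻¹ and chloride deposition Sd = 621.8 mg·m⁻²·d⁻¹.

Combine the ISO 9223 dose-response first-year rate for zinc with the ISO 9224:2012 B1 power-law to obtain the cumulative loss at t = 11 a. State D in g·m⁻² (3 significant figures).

zinc: T≤10 °C ⇒ hinge +0.038·(-15.0−10) = -0.9500
  Pd branch = 0.0129·Pd^0.44·e^(0.046·RH+f) = 0.3364 μm/a
  Sd branch = 0.0175·Sd^0.57·e^(0.008·RH+0.085·T) = 0.2994 μm/a
  r_corr = 0.3364 + 0.2994 = 0.6358 μm/a
Long-term exponent b (ISO 9224 Table 2, B1) = 0.813
  D(11) = 0.6358 × 11^0.813 = 0.6358 × 7.025 = 4.467 μm
  Mass loss = 4.467 μm × 7.14 g/cm³ = 31.89 g·m⁻²

D(11) = 31.9 g·m⁻²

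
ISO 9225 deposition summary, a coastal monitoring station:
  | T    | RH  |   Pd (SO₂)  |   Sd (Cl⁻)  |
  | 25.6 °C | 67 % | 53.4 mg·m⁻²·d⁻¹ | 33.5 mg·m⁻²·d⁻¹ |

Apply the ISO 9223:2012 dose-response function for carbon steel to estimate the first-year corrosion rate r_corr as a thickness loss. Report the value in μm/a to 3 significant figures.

carbon steel: f(T) = -0.054·(T−10) [T>10 °C] = -0.8424
  Pd branch = 1.77·Pd^0.52·e^(0.02·RH+f) = 23.04 μm/a
  Sd branch = 0.102·Sd^0.62·e^(0.033·RH+0.04·T) = 22.86 μm/a
  r_corr = 23.04 + 22.86 = 45.9 μm/a

r_corr = 45.9 μm/a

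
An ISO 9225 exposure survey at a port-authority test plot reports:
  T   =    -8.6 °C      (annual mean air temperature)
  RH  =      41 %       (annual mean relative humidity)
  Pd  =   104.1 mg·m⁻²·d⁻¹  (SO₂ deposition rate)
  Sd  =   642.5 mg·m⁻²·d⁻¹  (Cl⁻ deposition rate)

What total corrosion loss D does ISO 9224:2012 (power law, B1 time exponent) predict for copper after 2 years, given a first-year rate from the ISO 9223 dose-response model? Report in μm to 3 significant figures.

D(2) = 0.298 μm

copper: temperature factor f = +0.126·(-18.6) = -2.3436
  Pd branch = 0.0053·Pd^0.26·e^(0.059·RH+f) = 0.01912 μm/a
  Cl⁻ term: 0.01025·642.5^0.27·exp(0.036·41+0.049·-8.6) = 0.1686
  sum: 0.01912 + 0.1686 → r_corr = 0.1877 μm/a
Power-law: D(2) = r_corr · 2^0.667
  D(2) = 0.1877 × 2^0.667 = 0.1877 × 1.588 = 0.2981 μm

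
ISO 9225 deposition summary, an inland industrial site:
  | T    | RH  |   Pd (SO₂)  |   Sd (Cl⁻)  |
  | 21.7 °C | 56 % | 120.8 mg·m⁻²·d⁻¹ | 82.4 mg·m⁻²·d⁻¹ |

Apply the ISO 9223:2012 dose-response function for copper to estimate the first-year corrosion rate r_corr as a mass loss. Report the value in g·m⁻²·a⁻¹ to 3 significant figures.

copper: T>10 °C ⇒ hinge -0.080·(21.7−10) = -0.9360
  SO₂ term: 0.0053·120.8^0.26·exp(0.059·56-0.9360) = 0.1968
  Cl⁻ term: 0.01025·82.4^0.27·exp(0.036·56+0.049·21.7) = 0.7334
  r_corr = 0.1968 + 0.7334 = 0.9302 μm/a
Convert to mass loss: 0.9302 μm/a × 8.96 g/cm³ = 8.335 g·m⁻²·a⁻¹

r_corr = 8.33 g·m⁻²·a⁻¹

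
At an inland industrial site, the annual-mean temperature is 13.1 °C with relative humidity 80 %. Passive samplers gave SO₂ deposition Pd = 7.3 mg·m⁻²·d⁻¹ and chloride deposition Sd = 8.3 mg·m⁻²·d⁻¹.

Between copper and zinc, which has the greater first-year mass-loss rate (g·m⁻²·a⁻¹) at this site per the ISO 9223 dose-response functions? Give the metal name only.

copper: f(T) = -0.080·(T−10) [T>10 °C] = -0.2480
  sulphur-dioxide contribution → 0.7779 μm/a
  chloride contribution → 0.6144 μm/a
  total first-year rate 1.392 μm/a
  mass loss = 1.392 μm/a × 8.96 g/cm³ = 12.47 g·m⁻²·a⁻¹
zinc: T>10 °C ⇒ hinge -0.071·(13.1−10) = -0.2201
  sulphur-dioxide contribution → 0.9842 μm/a
  chloride contribution → 0.3376 μm/a
  ⇒ r_corr(zinc) = 1.322 μm/a
  mass loss = 1.322 μm/a × 7.14 g/cm³ = 9.438 g·m⁻²·a⁻¹
Ordering by g·m⁻²·a⁻¹: copper (12.5) > zinc (9.44)

copper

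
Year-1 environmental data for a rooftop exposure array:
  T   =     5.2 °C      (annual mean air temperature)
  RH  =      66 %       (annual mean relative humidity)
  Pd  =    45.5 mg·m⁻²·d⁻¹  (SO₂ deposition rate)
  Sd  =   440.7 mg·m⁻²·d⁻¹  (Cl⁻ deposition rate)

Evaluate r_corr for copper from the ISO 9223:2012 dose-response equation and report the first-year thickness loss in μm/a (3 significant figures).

r_corr = 1.12 μm/a

copper: temperature factor f = +0.126·(-4.8) = -0.6048
  Pd branch = 0.0053·Pd^0.26·e^(0.059·RH+f) = 0.3836 μm/a
  Cl⁻ term: 0.01025·440.7^0.27·exp(0.036·66+0.049·5.2) = 0.7365
  sum: 0.3836 + 0.7365 → r_corr = 1.12 μm/a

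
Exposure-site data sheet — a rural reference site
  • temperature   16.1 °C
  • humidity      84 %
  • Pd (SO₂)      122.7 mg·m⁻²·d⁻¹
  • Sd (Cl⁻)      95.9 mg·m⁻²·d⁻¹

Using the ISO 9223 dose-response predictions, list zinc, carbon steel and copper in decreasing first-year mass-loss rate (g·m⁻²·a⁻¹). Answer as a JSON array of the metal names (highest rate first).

zinc: T>10 °C ⇒ hinge -0.071·(16.1−10) = -0.4331
  sulphur-dioxide contribution → 3.309 μm/a
  chloride contribution → 1.815 μm/a
  total first-year rate 5.124 μm/a
  mass loss = 5.124 μm/a × 7.14 g/cm³ = 36.58 g·m⁻²·a⁻¹
carbon steel: T>10 °C ⇒ hinge -0.054·(16.1−10) = -0.3294
  sulphur-dioxide contribution → 83.32 μm/a
  chloride contribution → 52.59 μm/a
  ⇒ r_corr(carbon steel) = 135.9 μm/a
  mass loss = 135.9 μm/a × 7.85 g/cm³ = 1067 g·m⁻²·a⁻¹
copper: f(T) = -0.080·(T−10) [T>10 °C] = -0.4880
  sulphur-dioxide contribution → 1.614 μm/a
  chloride contribution → 1.591 μm/a
  ⇒ r_corr(copper) = 3.205 μm/a
  mass loss = 3.205 μm/a × 8.96 g/cm³ = 28.72 g·m⁻²·a⁻¹
Ordering by g·m⁻²·a⁻¹: carbon steel (1070) > zinc (36.6) > copper (28.7)

["carbon steel", "zinc", "copper"]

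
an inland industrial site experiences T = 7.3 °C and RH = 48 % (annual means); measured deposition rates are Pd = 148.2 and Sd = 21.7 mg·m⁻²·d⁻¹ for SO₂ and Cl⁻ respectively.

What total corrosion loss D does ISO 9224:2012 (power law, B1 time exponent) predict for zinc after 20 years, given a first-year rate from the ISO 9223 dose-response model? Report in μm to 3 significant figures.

zinc: temperature factor f = +0.038·(-2.7) = -0.1026
  Pd branch = 0.0129·Pd^0.44·e^(0.046·RH+f) = 0.9553 μm/a
  Sd branch = 0.0175·Sd^0.57·e^(0.008·RH+0.085·T) = 0.2761 μm/a
  sum: 0.9553 + 0.2761 → r_corr = 1.231 μm/a
ISO 9224: D(t) = r_corr · t^b with b = 0.813 (zinc, B1)
  D(20) = 1.231 × 20^0.813 = 1.231 × 11.42 = 14.06 μm

D(20) = 14.1 μm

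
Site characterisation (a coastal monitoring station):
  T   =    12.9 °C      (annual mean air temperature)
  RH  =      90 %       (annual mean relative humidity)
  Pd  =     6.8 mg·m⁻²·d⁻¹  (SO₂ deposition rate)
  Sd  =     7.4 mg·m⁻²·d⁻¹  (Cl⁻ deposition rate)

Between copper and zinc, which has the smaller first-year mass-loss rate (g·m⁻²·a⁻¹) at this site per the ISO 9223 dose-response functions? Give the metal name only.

copper: temperature factor f = -0.080·(2.9) = -0.2320
  Pd branch = 0.0053·Pd^0.26·e^(0.059·RH+f) = 1.4 μm/a
  Sd branch = 0.01025·Sd^0.27·e^(0.036·RH+0.049·T) = 0.8454 μm/a
  r_corr = 1.4 + 0.8454 = 2.245 μm/a
  mass loss = 2.245 μm/a × 8.96 g/cm³ = 20.12 g·m⁻²·a⁻¹
zinc: f(T) = -0.071·(T−10) [T>10 °C] = -0.2059
  SO₂ term: 0.0129·6.8^0.44·exp(0.046·90-0.2059) = 1.533
  Sd branch = 0.0175·Sd^0.57·e^(0.008·RH+0.085·T) = 0.3368 μm/a
  sum: 1.533 + 0.3368 → r_corr = 1.869 μm/a
  mass loss = 1.869 μm/a × 7.14 g/cm³ = 13.35 g·m⁻²·a⁻¹
Ordering by g·m⁻²·a⁻¹: copper (20.1) > zinc (13.3)

zinc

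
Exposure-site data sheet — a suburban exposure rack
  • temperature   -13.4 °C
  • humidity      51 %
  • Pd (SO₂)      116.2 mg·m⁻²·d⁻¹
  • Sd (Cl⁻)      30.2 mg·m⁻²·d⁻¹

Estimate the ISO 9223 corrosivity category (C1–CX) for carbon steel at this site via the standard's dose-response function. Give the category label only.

C2

carbon steel: temperature factor f = +0.150·(-23.4) = -3.5100
  SO₂ term: 1.77·116.2^0.52·exp(0.02·51-3.5100) = 1.74
  Sd branch = 0.102·Sd^0.62·e^(0.033·RH+0.04·T) = 2.657 μm/a
  sum: 1.74 + 2.657 → r_corr = 4.396 μm/a
ISO 9223 Table 2 (carbon steel): 1.3 < 4.4 ≤ 25 μm/a ⇒ C2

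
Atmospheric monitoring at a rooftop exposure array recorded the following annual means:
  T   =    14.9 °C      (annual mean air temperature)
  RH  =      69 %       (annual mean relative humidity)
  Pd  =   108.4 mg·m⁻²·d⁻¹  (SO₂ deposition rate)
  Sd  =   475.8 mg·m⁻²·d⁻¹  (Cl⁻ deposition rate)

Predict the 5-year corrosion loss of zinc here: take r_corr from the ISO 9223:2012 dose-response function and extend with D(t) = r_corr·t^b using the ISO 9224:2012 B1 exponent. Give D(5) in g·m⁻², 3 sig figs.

zinc: temperature factor f = -0.071·(4.9) = -0.3479
  sulphur-dioxide contribution → 1.711 μm/a
  chloride contribution → 3.622 μm/a
  ⇒ r_corr(zinc) = 5.333 μm/a
Power-law: D(5) = r_corr · 5^0.813
  D(5) = 5.333 × 5^0.813 = 5.333 × 3.701 = 19.74 μm
  Mass loss = 19.74 μm × 7.14 g/cm³ = 140.9 g·m⁻²

D(5) = 141 g·m⁻²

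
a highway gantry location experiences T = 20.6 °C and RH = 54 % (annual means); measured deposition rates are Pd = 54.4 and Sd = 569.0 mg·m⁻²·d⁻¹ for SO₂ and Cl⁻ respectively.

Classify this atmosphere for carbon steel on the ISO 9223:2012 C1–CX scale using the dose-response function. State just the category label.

carbon steel: T>10 °C ⇒ hinge -0.054·(20.6−10) = -0.5724
  sulphur-dioxide contribution → 23.49 μm/a
  chloride contribution → 70.56 μm/a
  total first-year rate 94.05 μm/a
94 μm/a falls in (80, 200] for carbon steel → category C5

C5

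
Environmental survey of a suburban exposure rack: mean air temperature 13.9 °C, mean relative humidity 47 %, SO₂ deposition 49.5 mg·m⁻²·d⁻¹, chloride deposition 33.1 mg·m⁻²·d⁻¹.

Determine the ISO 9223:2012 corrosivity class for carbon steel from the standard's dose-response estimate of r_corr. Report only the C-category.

carbon steel: T>10 °C ⇒ hinge -0.054·(13.9−10) = -0.2106
  sulphur-dioxide contribution → 27.92 μm/a
  chloride contribution → 7.344 μm/a
  total first-year rate 35.27 μm/a
ISO 9223 Table 2 (carbon steel): 25 < 35.3 ≤ 50 μm/a ⇒ C3

C3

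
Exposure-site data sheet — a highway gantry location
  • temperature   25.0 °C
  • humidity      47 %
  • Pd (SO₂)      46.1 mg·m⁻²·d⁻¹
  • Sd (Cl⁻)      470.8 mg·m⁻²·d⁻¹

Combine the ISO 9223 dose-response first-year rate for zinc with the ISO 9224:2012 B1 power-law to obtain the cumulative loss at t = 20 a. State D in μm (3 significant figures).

zinc: T>10 °C ⇒ hinge -0.071·(25.0−10) = -1.0650
  SO₂ term: 0.0129·46.1^0.44·exp(0.046·47-1.0650) = 0.2085
  Cl⁻ term: 0.0175·470.8^0.57·exp(0.008·47+0.085·25.0) = 7.124
  r_corr = 0.2085 + 7.124 = 7.332 μm/a
ISO 9224: D(t) = r_corr · t^b with b = 0.813 (zinc, B1)
  D(20) = 7.332 × 20^0.813 = 7.332 × 11.42 = 83.75 μm

D(20) = 83.8 μm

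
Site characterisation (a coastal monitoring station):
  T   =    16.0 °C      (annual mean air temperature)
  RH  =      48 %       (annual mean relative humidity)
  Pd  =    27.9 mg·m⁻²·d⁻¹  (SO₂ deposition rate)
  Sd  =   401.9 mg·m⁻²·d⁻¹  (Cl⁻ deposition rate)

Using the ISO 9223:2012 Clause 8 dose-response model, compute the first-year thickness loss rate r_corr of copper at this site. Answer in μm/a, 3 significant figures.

r_corr = 0.770 μm/a

copper: temperature factor f = -0.080·(6.0) = -0.4800
  Pd branch = 0.0053·Pd^0.26·e^(0.059·RH+f) = 0.1323 μm/a
  Cl⁻ term: 0.01025·401.9^0.27·exp(0.036·48+0.049·16.0) = 0.6379
  r_corr = 0.1323 + 0.6379 = 0.7703 μm/a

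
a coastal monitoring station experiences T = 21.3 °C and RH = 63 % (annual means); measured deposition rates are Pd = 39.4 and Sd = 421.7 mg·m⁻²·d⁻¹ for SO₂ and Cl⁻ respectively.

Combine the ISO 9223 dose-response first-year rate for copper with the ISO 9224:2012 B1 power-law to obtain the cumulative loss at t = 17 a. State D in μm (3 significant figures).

D(17) = 11.0 μm

copper: temperature factor f = -0.080·(11.3) = -0.9040
  SO₂ term: 0.0053·39.4^0.26·exp(0.059·63-0.9040) = 0.2295
  Cl⁻ term: 0.01025·421.7^0.27·exp(0.036·63+0.049·21.3) = 1.438
  sum: 0.2295 + 1.438 → r_corr = 1.667 μm/a
Long-term exponent b (ISO 9224 Table 2, B1) = 0.667
  D(17) = 1.667 × 17^0.667 = 1.667 × 6.618 = 11.03 μm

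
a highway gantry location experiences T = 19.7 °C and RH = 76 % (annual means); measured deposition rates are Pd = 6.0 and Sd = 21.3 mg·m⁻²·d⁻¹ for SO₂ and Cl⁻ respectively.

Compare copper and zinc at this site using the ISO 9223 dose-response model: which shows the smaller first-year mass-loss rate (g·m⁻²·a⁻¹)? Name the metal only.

copper: temperature factor f = -0.080·(9.7) = -0.7760
  Pd branch = 0.0053·Pd^0.26·e^(0.059·RH+f) = 0.3443 μm/a
  Cl⁻ term: 0.01025·21.3^0.27·exp(0.036·76+0.049·19.7) = 0.9481
  r_corr = 0.3443 + 0.9481 = 1.292 μm/a
  mass loss = 1.292 μm/a × 8.96 g/cm³ = 11.58 g·m⁻²·a⁻¹
zinc: temperature factor f = -0.071·(9.7) = -0.6887
  Pd branch = 0.0129·Pd^0.44·e^(0.046·RH+f) = 0.4701 μm/a
  Sd branch = 0.0175·Sd^0.57·e^(0.008·RH+0.085·T) = 0.9806 μm/a
  sum: 0.4701 + 0.9806 → r_corr = 1.451 μm/a
  mass loss = 1.451 μm/a × 7.14 g/cm³ = 10.36 g·m⁻²·a⁻¹
Ordering by g·m⁻²·a⁻¹: copper (11.6) > zinc (10.4)

zinc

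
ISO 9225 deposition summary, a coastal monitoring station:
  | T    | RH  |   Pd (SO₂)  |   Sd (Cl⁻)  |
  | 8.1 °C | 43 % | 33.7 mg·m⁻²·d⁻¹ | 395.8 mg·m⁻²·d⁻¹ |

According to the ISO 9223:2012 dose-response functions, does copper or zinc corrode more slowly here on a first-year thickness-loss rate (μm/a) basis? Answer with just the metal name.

copper: f(T) = +0.126·(T−10) [T≤10 °C] = -0.2394
  SO₂ term: 0.0053·33.7^0.26·exp(0.059·43-0.2394) = 0.1316
  Sd branch = 0.01025·Sd^0.27·e^(0.036·RH+0.049·T) = 0.3603 μm/a
  sum: 0.1316 + 0.3603 → r_corr = 0.4919 μm/a
zinc: f(T) = +0.038·(T−10) [T≤10 °C] = -0.0722
  SO₂ term: 0.0129·33.7^0.44·exp(0.046·43-0.0722) = 0.4078
  Cl⁻ term: 0.0175·395.8^0.57·exp(0.008·43+0.085·8.1) = 1.486
  sum: 0.4078 + 1.486 → r_corr = 1.894 μm/a
Ordering by μm/a: zinc (1.89) > copper (0.492)

copper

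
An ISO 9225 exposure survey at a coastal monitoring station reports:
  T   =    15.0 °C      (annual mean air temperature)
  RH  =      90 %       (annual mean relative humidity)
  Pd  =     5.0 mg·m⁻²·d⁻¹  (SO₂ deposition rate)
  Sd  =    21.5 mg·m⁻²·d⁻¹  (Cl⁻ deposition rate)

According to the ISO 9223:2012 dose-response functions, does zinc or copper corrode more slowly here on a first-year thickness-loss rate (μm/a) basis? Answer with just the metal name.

zinc

zinc: temperature factor f = -0.071·(5.0) = -0.3550
  SO₂ term: 0.0129·5.0^0.44·exp(0.046·90-0.3550) = 1.153
  Sd branch = 0.0175·Sd^0.57·e^(0.008·RH+0.085·T) = 0.7395 μm/a
  r_corr = 1.153 + 0.7395 = 1.893 μm/a
copper: f(T) = -0.080·(T−10) [T>10 °C] = -0.4000
  Pd branch = 0.0053·Pd^0.26·e^(0.059·RH+f) = 1.092 μm/a
  Cl⁻ term: 0.01025·21.5^0.27·exp(0.036·90+0.049·15.0) = 1.25
  sum: 1.092 + 1.25 → r_corr = 2.342 μm/a
Ordering by μm/a: copper (2.34) > zinc (1.89)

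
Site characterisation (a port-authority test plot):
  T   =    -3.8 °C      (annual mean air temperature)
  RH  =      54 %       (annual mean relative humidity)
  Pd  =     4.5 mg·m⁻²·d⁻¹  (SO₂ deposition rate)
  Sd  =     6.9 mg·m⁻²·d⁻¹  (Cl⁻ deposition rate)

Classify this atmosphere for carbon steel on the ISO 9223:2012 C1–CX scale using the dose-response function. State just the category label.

C2

carbon steel: temperature factor f = +0.150·(-13.8) = -2.0700
  SO₂ term: 1.77·4.5^0.52·exp(0.02·54-2.0700) = 1.438
  Sd branch = 0.102·Sd^0.62·e^(0.033·RH+0.04·T) = 1.724 μm/a
  sum: 1.438 + 1.724 → r_corr = 3.162 μm/a
3.16 μm/a falls in (1.3, 25] for carbon steel → category C2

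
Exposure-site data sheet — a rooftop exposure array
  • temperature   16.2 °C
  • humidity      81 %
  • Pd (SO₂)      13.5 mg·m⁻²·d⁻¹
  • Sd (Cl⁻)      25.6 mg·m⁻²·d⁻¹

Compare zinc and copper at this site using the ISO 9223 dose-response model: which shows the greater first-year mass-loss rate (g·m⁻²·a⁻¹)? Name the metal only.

copper

zinc: temperature factor f = -0.071·(6.2) = -0.4402
  sulphur-dioxide contribution → 1.084 μm/a
  chloride contribution → 0.8417 μm/a
  total first-year rate 1.926 μm/a
  mass loss = 1.926 μm/a × 7.14 g/cm³ = 13.75 g·m⁻²·a⁻¹
copper: f(T) = -0.080·(T−10) [T>10 °C] = -0.4960
  sulphur-dioxide contribution → 0.7555 μm/a
  chloride contribution → 1.005 μm/a
  ⇒ r_corr(copper) = 1.76 μm/a
  mass loss = 1.76 μm/a × 8.96 g/cm³ = 15.77 g·m⁻²·a⁻¹
Ordering by g·m⁻²·a⁻¹: copper (15.8) > zinc (13.7)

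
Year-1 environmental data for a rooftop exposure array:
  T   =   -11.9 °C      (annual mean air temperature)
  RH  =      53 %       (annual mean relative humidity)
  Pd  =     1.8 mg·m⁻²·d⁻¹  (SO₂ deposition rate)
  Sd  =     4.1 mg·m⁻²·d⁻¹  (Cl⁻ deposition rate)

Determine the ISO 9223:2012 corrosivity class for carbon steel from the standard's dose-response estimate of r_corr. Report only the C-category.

C1

carbon steel: T≤10 °C ⇒ hinge +0.150·(-11.9−10) = -3.2850
  Pd branch = 1.77·Pd^0.52·e^(0.02·RH+f) = 0.2597 μm/a
  Sd branch = 0.102·Sd^0.62·e^(0.033·RH+0.04·T) = 0.8737 μm/a
  r_corr = 0.2597 + 0.8737 = 1.133 μm/a
ISO 9223 Table 2 (carbon steel): 0 < 1.13 ≤ 1.3 μm/a ⇒ C1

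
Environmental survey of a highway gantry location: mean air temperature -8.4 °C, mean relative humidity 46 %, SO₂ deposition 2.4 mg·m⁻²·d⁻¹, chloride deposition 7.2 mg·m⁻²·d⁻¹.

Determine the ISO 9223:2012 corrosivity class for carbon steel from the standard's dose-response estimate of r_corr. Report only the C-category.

C2

carbon steel: f(T) = +0.150·(T−10) [T≤10 °C] = -2.7600
  sulphur-dioxide contribution → 0.4432 μm/a
  chloride contribution → 1.131 μm/a
  total first-year rate 1.574 μm/a
ISO 9223 Table 2 (carbon steel): 1.3 < 1.57 ≤ 25 μm/a ⇒ C2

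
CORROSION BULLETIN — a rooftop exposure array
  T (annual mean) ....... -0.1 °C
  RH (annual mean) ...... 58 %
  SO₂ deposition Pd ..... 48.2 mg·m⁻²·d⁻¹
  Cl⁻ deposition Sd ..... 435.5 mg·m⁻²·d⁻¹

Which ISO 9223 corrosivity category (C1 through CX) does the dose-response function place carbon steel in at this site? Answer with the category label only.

C3

carbon steel: f(T) = +0.150·(T−10) [T≤10 °C] = -1.5150
  SO₂ term: 1.77·48.2^0.52·exp(0.02·58-1.5150) = 9.311
  Cl⁻ term: 0.102·435.5^0.62·exp(0.033·58+0.04·-0.1) = 29.8
  r_corr = 9.311 + 29.8 = 39.11 μm/a
Category bounds: 25…50 μm/a bracket r_corr ⇒ C3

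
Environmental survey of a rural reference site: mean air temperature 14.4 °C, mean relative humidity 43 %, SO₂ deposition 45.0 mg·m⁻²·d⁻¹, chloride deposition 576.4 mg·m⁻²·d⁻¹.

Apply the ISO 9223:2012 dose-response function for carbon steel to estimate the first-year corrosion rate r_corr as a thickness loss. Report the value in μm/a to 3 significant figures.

carbon steel: T>10 °C ⇒ hinge -0.054·(14.4−10) = -0.2376
  Pd branch = 1.77·Pd^0.52·e^(0.02·RH+f) = 23.88 μm/a
  Cl⁻ term: 0.102·576.4^0.62·exp(0.033·43+0.04·14.4) = 38.61
  r_corr = 23.88 + 38.61 = 62.48 μm/a

r_corr = 62.5 μm/a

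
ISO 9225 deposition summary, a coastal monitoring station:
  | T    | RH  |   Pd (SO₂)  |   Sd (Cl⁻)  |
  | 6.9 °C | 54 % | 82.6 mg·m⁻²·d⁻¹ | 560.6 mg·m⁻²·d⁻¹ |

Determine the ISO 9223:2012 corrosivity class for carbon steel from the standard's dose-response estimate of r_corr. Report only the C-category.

carbon steel: f(T) = +0.150·(T−10) [T≤10 °C] = -0.4650
  SO₂ term: 1.77·82.6^0.52·exp(0.02·54-0.4650) = 32.5
  Cl⁻ term: 0.102·560.6^0.62·exp(0.033·54+0.04·6.9) = 40.42
  sum: 32.5 + 40.42 → r_corr = 72.92 μm/a
72.9 μm/a falls in (50, 80] for carbon steel → category C4

C4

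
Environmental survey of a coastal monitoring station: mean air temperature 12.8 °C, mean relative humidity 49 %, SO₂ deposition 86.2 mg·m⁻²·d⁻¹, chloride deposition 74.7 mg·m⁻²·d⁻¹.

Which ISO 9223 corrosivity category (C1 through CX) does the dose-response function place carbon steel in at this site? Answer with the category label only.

C4

carbon steel: f(T) = -0.054·(T−10) [T>10 °C] = -0.1512
  Pd branch = 1.77·Pd^0.52·e^(0.02·RH+f) = 41.15 μm/a
  Sd branch = 0.102·Sd^0.62·e^(0.033·RH+0.04·T) = 12.44 μm/a
  r_corr = 41.15 + 12.44 = 53.59 μm/a
53.6 μm/a falls in (50, 80] for carbon steel → category C4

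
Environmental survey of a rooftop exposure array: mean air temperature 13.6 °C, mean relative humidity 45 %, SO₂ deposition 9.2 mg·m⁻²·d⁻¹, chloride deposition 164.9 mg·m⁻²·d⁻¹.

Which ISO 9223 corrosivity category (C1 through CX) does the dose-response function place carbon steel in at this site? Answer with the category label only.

C3

carbon steel: temperature factor f = -0.054·(3.6) = -0.1944
  sulphur-dioxide contribution → 11.37 μm/a
  chloride contribution → 18.38 μm/a
  total first-year rate 29.75 μm/a
ISO 9223 Table 2 (carbon steel): 25 < 29.8 ≤ 50 μm/a ⇒ C3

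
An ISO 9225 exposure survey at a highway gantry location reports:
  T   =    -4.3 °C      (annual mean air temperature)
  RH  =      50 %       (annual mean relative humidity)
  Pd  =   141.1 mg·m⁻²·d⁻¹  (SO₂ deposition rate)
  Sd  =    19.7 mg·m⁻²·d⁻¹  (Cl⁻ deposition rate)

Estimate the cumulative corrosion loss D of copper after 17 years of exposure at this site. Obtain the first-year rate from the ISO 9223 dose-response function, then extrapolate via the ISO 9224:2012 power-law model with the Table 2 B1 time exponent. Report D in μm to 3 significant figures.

copper: f(T) = +0.126·(T−10) [T≤10 °C] = -1.8018
  Pd branch = 0.0053·Pd^0.26·e^(0.059·RH+f) = 0.06051 μm/a
  Cl⁻ term: 0.01025·19.7^0.27·exp(0.036·50+0.049·-4.3) = 0.1123
  r_corr = 0.06051 + 0.1123 = 0.1728 μm/a
ISO 9224: D(t) = r_corr · t^b with b = 0.667 (copper, B1)
  D(17) = 0.1728 × 17^0.667 = 0.1728 × 6.618 = 1.144 μm

D(17) = 1.14 μm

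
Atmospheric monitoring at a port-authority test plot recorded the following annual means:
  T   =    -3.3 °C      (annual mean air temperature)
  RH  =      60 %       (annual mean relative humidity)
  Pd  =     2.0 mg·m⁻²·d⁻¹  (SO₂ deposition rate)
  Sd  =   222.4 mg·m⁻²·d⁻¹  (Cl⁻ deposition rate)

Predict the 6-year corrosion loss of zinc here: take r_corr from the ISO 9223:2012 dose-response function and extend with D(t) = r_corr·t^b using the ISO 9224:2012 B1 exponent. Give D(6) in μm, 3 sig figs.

D(6) = 2.71 μm

zinc: temperature factor f = +0.038·(-13.3) = -0.5054
  SO₂ term: 0.0129·2.0^0.44·exp(0.046·60-0.5054) = 0.1668
  Cl⁻ term: 0.0175·222.4^0.57·exp(0.008·60+0.085·-3.3) = 0.4651
  r_corr = 0.1668 + 0.4651 = 0.6319 μm/a
Long-term exponent b (ISO 9224 Table 2, B1) = 0.813
  D(6) = 0.6319 × 6^0.813 = 0.6319 × 4.292 = 2.712 μm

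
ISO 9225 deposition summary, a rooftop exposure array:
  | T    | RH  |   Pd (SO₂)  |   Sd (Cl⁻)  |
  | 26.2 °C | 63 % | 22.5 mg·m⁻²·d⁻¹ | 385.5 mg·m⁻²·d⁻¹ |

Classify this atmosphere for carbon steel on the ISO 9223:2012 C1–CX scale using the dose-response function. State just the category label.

carbon steel: T>10 °C ⇒ hinge -0.054·(26.2−10) = -0.8748
  sulphur-dioxide contribution → 13.13 μm/a
  chloride contribution → 93.32 μm/a
  ⇒ r_corr(carbon steel) = 106.5 μm/a
Category bounds: 80…200 μm/a bracket r_corr ⇒ C5

C5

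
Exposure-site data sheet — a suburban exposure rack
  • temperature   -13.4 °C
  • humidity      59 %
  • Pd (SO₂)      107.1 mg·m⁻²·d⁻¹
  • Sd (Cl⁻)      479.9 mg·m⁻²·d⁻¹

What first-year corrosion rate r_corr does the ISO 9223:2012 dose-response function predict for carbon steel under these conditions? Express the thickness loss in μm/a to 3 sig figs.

carbon steel: temperature factor f = +0.150·(-23.4) = -3.5100
  sulphur-dioxide contribution → 1.957 μm/a
  chloride contribution → 19.22 μm/a
  total first-year rate 21.17 μm/a

r_corr = 21.2 μm/a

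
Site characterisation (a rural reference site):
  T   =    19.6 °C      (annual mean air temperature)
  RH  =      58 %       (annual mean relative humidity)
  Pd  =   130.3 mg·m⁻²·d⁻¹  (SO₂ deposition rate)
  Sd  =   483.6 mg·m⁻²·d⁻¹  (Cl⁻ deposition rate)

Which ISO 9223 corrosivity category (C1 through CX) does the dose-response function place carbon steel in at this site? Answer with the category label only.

carbon steel: temperature factor f = -0.054·(9.6) = -0.5184
  sulphur-dioxide contribution → 42.3 μm/a
  chloride contribution → 69.94 μm/a
  total first-year rate 112.2 μm/a
ISO 9223 Table 2 (carbon steel): 80 < 112 ≤ 200 μm/a ⇒ C5

C5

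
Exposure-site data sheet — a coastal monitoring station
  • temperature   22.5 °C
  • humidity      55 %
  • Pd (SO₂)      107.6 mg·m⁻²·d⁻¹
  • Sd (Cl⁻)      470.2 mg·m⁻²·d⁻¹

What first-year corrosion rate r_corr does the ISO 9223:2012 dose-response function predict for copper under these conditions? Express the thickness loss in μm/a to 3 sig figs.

r_corr = 1.35 μm/a

copper: temperature factor f = -0.080·(12.5) = -1.0000
  Pd branch = 0.0053·Pd^0.26·e^(0.059·RH+f) = 0.1689 μm/a
  Sd branch = 0.01025·Sd^0.27·e^(0.036·RH+0.049·T) = 1.177 μm/a
  r_corr = 0.1689 + 1.177 = 1.346 μm/a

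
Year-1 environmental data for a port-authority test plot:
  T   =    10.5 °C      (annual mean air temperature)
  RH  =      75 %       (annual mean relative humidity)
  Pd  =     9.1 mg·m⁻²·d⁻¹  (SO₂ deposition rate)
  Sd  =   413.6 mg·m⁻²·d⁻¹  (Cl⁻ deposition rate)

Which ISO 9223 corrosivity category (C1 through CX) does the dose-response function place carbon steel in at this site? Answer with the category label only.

carbon steel: T>10 °C ⇒ hinge -0.054·(10.5−10) = -0.0270
  sulphur-dioxide contribution → 24.34 μm/a
  chloride contribution → 77.3 μm/a
  total first-year rate 101.6 μm/a
Category bounds: 80…200 μm/a bracket r_corr ⇒ C5

C5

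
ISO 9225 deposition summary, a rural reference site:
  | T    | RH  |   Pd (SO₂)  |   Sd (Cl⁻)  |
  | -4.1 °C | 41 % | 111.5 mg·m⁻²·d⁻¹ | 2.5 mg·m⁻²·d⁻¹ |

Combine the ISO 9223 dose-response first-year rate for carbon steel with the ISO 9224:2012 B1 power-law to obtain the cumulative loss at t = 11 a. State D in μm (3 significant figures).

D(11) = 21.8 μm

carbon steel: temperature factor f = +0.150·(-14.1) = -2.1150
  SO₂ term: 1.77·111.5^0.52·exp(0.02·41-2.1150) = 5.625
  Cl⁻ term: 0.102·2.5^0.62·exp(0.033·41+0.04·-4.1) = 0.5912
  r_corr = 5.625 + 0.5912 = 6.216 μm/a
Power-law: D(11) = r_corr · 11^0.523
  D(11) = 6.216 × 11^0.523 = 6.216 × 3.505 = 21.79 μm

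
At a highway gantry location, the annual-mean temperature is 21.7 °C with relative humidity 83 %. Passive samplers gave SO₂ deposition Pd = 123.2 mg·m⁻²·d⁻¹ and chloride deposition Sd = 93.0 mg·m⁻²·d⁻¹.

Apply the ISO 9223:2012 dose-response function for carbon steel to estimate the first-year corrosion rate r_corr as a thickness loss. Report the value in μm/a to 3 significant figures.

r_corr = 123 μm/a

carbon steel: T>10 °C ⇒ hinge -0.054·(21.7−10) = -0.6318
  Pd branch = 1.77·Pd^0.52·e^(0.02·RH+f) = 60.48 μm/a
  Cl⁻ term: 0.102·93.0^0.62·exp(0.033·83+0.04·21.7) = 62.45
  sum: 60.48 + 62.45 → r_corr = 122.9 μm/a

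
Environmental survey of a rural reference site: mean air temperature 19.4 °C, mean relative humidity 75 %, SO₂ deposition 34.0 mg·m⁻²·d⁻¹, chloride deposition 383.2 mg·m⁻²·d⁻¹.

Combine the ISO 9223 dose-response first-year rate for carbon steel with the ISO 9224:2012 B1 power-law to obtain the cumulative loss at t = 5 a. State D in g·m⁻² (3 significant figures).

carbon steel: T>10 °C ⇒ hinge -0.054·(19.4−10) = -0.5076
  SO₂ term: 1.77·34.0^0.52·exp(0.02·75-0.5076) = 29.88
  Cl⁻ term: 0.102·383.2^0.62·exp(0.033·75+0.04·19.4) = 105.2
  sum: 29.88 + 105.2 → r_corr = 135.1 μm/a
Long-term exponent b (ISO 9224 Table 2, B1) = 0.523
  D(5) = 135.1 × 5^0.523 = 135.1 × 2.32 = 313.5 μm
  Mass loss = 313.5 μm × 7.85 g/cm³ = 2461 g·m⁻²

D(5) = 2.46e+03 g·m⁻²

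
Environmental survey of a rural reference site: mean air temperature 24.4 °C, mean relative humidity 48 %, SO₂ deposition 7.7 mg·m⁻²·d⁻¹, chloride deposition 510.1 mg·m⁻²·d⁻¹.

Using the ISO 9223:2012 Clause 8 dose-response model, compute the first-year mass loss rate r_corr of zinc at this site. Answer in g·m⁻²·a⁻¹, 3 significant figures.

r_corr = 51.7 g·m⁻²·a⁻¹

zinc: f(T) = -0.071·(T−10) [T>10 °C] = -1.0224
  sulphur-dioxide contribution → 0.1036 μm/a
  chloride contribution → 7.143 μm/a
  ⇒ r_corr(zinc) = 7.247 μm/a
Convert to mass loss: 7.247 μm/a × 7.14 g/cm³ = 51.74 g·m⁻²·a⁻¹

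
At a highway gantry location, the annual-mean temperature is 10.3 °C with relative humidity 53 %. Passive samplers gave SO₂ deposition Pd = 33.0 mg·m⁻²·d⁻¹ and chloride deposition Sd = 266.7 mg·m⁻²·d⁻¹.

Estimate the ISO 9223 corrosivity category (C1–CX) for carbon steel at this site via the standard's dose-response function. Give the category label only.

C4

carbon steel: T>10 °C ⇒ hinge -0.054·(10.3−10) = -0.0162
  sulphur-dioxide contribution → 30.97 μm/a
  chloride contribution → 28.26 μm/a
  total first-year rate 59.23 μm/a
ISO 9223 Table 2 (carbon steel): 50 < 59.2 ≤ 80 μm/a ⇒ C4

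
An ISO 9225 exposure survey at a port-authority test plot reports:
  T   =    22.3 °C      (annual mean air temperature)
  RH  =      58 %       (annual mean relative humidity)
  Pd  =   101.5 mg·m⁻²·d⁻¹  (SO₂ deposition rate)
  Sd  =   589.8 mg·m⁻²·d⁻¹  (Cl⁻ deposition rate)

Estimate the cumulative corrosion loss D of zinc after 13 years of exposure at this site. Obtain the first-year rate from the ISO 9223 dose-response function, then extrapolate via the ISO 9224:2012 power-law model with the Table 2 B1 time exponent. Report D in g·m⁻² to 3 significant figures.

zinc: temperature factor f = -0.071·(12.3) = -0.8733
  Pd branch = 0.0129·Pd^0.44·e^(0.046·RH+f) = 0.5927 μm/a
  Cl⁻ term: 0.0175·589.8^0.57·exp(0.008·58+0.085·22.3) = 7.032
  r_corr = 0.5927 + 7.032 = 7.624 μm/a
ISO 9224: D(t) = r_corr · t^b with b = 0.813 (zinc, B1)
  D(13) = 7.624 × 13^0.813 = 7.624 × 8.047 = 61.35 μm
  Mass loss = 61.35 μm × 7.14 g/cm³ = 438.1 g·m⁻²

D(13) = 438 g·m⁻²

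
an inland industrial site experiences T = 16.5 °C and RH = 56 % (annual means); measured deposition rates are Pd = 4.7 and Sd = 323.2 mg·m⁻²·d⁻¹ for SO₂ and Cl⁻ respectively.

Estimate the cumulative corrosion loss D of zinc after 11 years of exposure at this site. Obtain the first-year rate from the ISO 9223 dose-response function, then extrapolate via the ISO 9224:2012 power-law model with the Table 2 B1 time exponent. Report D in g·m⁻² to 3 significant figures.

D(11) = 161 g·m⁻²

zinc: temperature factor f = -0.071·(6.5) = -0.4615
  Pd branch = 0.0129·Pd^0.44·e^(0.046·RH+f) = 0.2112 μm/a
  Sd branch = 0.0175·Sd^0.57·e^(0.008·RH+0.085·T) = 3 μm/a
  r_corr = 0.2112 + 3 = 3.211 μm/a
Power-law: D(11) = r_corr · 11^0.813
  D(11) = 3.211 × 11^0.813 = 3.211 × 7.025 = 22.56 μm
  Mass loss = 22.56 μm × 7.14 g/cm³ = 161.1 g·m⁻²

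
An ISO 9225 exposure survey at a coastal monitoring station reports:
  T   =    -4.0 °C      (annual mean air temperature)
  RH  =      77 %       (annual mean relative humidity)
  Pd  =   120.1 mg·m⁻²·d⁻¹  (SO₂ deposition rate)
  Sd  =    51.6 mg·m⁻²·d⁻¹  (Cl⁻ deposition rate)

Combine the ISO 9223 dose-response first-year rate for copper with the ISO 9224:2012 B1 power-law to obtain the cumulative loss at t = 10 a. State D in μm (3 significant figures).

D(10) = 3.19 μm

copper: T≤10 °C ⇒ hinge +0.126·(-4.0−10) = -1.7640
  sulphur-dioxide contribution → 0.2964 μm/a
  chloride contribution → 0.3907 μm/a
  ⇒ r_corr(copper) = 0.6871 μm/a
Power-law: D(10) = r_corr · 10^0.667
  D(10) = 0.6871 × 10^0.667 = 0.6871 × 4.645 = 3.192 μm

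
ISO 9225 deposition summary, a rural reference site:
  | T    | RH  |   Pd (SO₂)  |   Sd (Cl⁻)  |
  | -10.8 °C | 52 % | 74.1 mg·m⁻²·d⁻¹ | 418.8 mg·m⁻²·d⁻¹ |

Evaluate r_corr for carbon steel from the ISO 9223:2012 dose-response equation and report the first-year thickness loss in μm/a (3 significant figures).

r_corr = 17.6 μm/a

carbon steel: temperature factor f = +0.150·(-20.8) = -3.1200
  sulphur-dioxide contribution → 2.075 μm/a
  chloride contribution → 15.56 μm/a
  total first-year rate 17.63 μm/a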